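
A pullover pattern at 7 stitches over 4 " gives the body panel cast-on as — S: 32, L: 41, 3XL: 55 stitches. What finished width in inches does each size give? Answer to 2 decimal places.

S 18.29 inches; L 23.43 inches; 3XL 31.43 inches.

7/4 = 1.75 sts per in.
S: 32 / 1.75 = 18.286 → 18.29 in.
L: 41 / 1.75 = 23.429 → 23.43 in.
3XL: 55 / 1.75 = 31.429 → 31.43 in.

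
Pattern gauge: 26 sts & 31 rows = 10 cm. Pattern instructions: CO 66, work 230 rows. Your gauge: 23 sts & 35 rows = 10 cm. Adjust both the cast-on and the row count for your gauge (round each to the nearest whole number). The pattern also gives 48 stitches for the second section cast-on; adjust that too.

Cast on 58 stitches; work 260 rows; second section cast-on 42 stitches.

Stitches: 66 × 23/26 = 58.38 → 58.
Rows: 230 × 35/31 = 259.68 → 260.
second section cast-on: 48 × 23/26 = 42.46 → 42.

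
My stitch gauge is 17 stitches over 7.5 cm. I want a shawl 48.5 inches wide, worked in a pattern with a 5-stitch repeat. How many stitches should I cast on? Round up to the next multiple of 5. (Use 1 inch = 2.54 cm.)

48.5 in = 48.5 × 2.54 = 123.19 cm.
17 / 7.5 = 2.267 sts/cm.
123.19 × 2.267 = 279.23 sts.
→ 280.

Cast on 280 stitches.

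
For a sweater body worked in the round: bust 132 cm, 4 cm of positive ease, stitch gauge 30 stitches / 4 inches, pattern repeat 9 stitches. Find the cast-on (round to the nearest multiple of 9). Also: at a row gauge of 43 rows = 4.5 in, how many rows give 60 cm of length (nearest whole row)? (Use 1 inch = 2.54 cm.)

Finished = 132 + 4 = 136 cm.
136 cm × 1/2.54 = 53.54 inches.
30/4 = 7.5 sts per in; 53.54 × 7.5 = 401.57 sts.
Nearest multiple of 9 → 405.
60 cm = 23.62 inches; × 9.556 = 225.72 → 226 rows.

Cast on 405 stitches; work 226 rows.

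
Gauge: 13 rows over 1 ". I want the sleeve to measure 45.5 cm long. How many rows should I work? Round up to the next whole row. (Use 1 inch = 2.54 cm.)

Knit 233 rows.

45.5 cm = 17.91 in.
13 rows / 1 in = 13 rows per inch.
17.91 × 13 = 232.87 rows.
Round up → 233.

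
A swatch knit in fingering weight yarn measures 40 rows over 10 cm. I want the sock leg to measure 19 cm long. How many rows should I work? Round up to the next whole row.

40 rows / 10 cm = 4 rows per cm.
19 × 4 = 76.00 rows.

Knit 76 rows.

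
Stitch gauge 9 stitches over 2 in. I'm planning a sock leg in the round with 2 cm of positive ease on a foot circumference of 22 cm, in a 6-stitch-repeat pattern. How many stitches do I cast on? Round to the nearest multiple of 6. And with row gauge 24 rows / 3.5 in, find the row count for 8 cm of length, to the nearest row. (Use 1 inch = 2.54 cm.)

Cast on 42 stitches; work 22 rows.

Finished = 22 + 2 = 24 cm.
24 cm × 1/2.54 = 9.45 inches.
9/2 = 4.5 sts per in; 9.45 × 4.5 = 42.52 sts.
Nearest multiple of 6 → 42.
8 cm = 3.15 inches; × 6.857 = 21.60 → 22 rows.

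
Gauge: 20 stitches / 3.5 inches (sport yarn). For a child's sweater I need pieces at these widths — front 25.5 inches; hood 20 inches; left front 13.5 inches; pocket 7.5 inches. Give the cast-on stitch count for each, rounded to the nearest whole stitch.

front 146; hood 114; left front 77; pocket 43.

Rate = 20/3.5 = 5.714 sts per in.
front: 25.5 × 5.714 = 145.71 → 146.
hood: 20 × 5.714 = 114.29 → 114.
left front: 13.5 × 5.714 = 77.14 → 77.
pocket: 7.5 × 5.714 = 42.86 → 43.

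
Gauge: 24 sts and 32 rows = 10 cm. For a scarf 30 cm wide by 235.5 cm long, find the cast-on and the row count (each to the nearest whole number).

Stitch gauge = 24/10 = 2.4 sts/cm; 30 × 2.4 = 72.00 → 72 sts.
Row gauge = 32/10 = 3.2 rows/cm; 235.5 × 3.2 = 753.60 → 754 rows.

Cast on 72 stitches and work 754 rows.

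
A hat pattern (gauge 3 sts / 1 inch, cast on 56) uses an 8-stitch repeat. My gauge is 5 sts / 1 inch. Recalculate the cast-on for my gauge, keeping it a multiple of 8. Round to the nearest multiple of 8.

56 × 5 / 3 = 93.33.
Nearest multiple of 8: 96.

Cast on 96 stitches.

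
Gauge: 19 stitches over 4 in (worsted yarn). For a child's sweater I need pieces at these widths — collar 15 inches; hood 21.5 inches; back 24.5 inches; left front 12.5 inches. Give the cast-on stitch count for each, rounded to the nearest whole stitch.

Rate = 19/4 = 4.75 sts per in.
collar: 15 × 4.75 = 71.25 → 71.
hood: 21.5 × 4.75 = 102.12 → 102.
back: 24.5 × 4.75 = 116.38 → 116.
left front: 12.5 × 4.75 = 59.38 → 59.

collar 71; hood 102; back 116; left front 59.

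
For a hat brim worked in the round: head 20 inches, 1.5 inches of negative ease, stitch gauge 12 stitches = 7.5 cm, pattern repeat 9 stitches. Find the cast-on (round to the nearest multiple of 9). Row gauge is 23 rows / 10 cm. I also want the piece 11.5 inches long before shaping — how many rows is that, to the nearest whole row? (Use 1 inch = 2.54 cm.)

Finished = 20 − 1.5 = 18.5 inches.
18.5 inches × 2.54 = 46.99 cm.
12/7.5 = 1.6 sts per cm; 46.99 × 1.6 = 75.18 sts.
Nearest multiple of 9 → 72.
11.5 inches = 29.21 cm; × 2.3 = 67.18 → 67 rows.

Cast on 72 stitches; work 67 rows.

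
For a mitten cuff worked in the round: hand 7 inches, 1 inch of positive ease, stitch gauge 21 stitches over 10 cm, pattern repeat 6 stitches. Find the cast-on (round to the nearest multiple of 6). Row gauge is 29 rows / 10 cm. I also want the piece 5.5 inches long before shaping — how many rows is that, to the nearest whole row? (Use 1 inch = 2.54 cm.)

Finished = 7 + 1 = 8 inches.
8 inches × 2.54 = 20.32 cm.
21/10 = 2.1 sts per cm; 20.32 × 2.1 = 42.67 sts.
Nearest multiple of 6 → 42.
5.5 inches = 13.97 cm; × 2.9 = 40.51 → 41 rows.

Cast on 42 stitches; work 41 rows.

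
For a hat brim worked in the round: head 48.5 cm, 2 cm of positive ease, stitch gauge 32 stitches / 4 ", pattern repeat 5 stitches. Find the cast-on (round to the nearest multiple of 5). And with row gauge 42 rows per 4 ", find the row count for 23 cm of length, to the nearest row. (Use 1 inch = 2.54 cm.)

Finished = 48.5 + 2 = 50.5 cm.
50.5 cm × 1/2.54 = 19.88 inches.
32/4 = 8 sts per in; 19.88 × 8 = 159.06 sts.
Nearest multiple of 5 → 160.
23 cm = 9.06 inches; × 10.5 = 95.08 → 95 rows.

Cast on 160 stitches; work 95 rows.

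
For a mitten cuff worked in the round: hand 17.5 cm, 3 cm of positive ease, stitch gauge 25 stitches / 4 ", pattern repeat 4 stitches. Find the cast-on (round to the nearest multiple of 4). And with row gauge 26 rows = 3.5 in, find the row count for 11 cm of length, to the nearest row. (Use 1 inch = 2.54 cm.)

Finished = 17.5 + 3 = 20.5 cm.
20.5 cm × 1/2.54 = 8.07 inches.
25/4 = 6.25 sts per in; 8.07 × 6.25 = 50.44 sts.
Nearest multiple of 4 → 52.
11 cm = 4.33 inches; × 7.429 = 32.17 → 32 rows.

Cast on 52 stitches; work 32 rows.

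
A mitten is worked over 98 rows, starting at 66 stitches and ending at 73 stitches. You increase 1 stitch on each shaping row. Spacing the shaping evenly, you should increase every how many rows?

Increase every 14th row.

Stitches to add: |73 − 66| = 7.
Shaping rows needed: 7 / 1 = 7.
98 rows / 7 = every 14 rows.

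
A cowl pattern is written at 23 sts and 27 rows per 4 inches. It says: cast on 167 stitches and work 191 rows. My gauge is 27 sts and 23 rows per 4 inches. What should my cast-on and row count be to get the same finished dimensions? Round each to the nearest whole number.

Cast on 196 stitches; work 163 rows.

Stitches: 167 × 27/23 = 196.04 → 196.
Rows: 191 × 23/27 = 162.70 → 163.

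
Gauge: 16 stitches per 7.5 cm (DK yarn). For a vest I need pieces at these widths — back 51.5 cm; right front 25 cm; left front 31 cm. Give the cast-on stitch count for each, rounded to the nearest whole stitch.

Rate = 16/7.5 = 2.133 sts per cm.
back: 51.5 × 2.133 = 109.87 → 110.
right front: 25 × 2.133 = 53.33 → 53.
left front: 31 × 2.133 = 66.13 → 66.

back 110; right front 53; left front 66.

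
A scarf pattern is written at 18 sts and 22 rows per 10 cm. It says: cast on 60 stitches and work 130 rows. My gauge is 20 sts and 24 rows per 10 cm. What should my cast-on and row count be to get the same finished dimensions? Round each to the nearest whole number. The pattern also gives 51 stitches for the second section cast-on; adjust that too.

Cast on 67 stitches; work 142 rows; second section cast-on 57 stitches.

Stitches: 60 × 20/18 = 66.67 → 67.
Rows: 130 × 24/22 = 141.82 → 142.
second section cast-on: 51 × 20/18 = 56.67 → 57.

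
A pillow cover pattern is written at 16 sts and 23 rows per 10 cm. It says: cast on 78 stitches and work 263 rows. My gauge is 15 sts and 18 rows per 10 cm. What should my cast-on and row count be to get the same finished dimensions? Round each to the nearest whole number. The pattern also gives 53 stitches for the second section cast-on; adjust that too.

Stitches: 78 × 15/16 = 73.12 → 73.
Rows: 263 × 18/23 = 205.83 → 206.
second section cast-on: 53 × 15/16 = 49.69 → 50.

Cast on 73 stitches; work 206 rows; second section cast-on 50 stitches.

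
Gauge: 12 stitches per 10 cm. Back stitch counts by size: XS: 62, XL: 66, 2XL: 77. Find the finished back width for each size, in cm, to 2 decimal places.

12/10 = 1.2 sts per cm.
XS: 62 / 1.2 = 51.667 → 51.67 cm.
XL: 66 / 1.2 = 55.000 → 55.00 cm.
2XL: 77 / 1.2 = 64.167 → 64.17 cm.

XS 51.67 cm; XL 55.00 cm; 2XL 64.17 cm.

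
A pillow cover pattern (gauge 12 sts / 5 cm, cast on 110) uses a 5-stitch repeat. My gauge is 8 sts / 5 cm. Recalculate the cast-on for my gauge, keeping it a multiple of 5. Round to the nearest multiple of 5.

Cast on 75 stitches.

110 × 8 / 12 = 73.33.
Nearest multiple of 5: 75.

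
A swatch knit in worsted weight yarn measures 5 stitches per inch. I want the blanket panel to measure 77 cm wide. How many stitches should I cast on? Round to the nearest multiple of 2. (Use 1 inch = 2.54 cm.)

Cast on 152 stitches.

77 cm = 30.31 in.
5 stitches / 1 in = 5 stitches per inch.
30.31 × 5 = 151.57 stitches.
Round to nearest multiple of 2 → 152.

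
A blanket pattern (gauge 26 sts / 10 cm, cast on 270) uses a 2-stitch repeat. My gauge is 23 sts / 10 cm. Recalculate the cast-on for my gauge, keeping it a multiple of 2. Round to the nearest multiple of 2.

Cast on 238 stitches.

270 × 23 / 26 = 238.85.
Nearest multiple of 2: 238.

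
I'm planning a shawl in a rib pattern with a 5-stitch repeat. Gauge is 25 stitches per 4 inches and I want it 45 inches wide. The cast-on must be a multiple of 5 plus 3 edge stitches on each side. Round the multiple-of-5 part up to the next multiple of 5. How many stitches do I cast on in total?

CO 286 sts.

25 / 4 = 6.25 sts per inch.
45 × 6.25 = 281.25 sts.
Less 6 edge sts → 275.25 for the repeat.
Next multiple of 5: 280.
Add back 6 edge sts → 286.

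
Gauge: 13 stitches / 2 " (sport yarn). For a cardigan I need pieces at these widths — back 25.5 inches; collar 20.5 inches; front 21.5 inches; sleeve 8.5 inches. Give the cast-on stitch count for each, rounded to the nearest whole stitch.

back 166; collar 133; front 140; sleeve 55.

Rate = 13/2 = 6.5 sts per in.
back: 25.5 × 6.5 = 165.75 → 166.
collar: 20.5 × 6.5 = 133.25 → 133.
front: 21.5 × 6.5 = 139.75 → 140.
sleeve: 8.5 × 6.5 = 55.25 → 55.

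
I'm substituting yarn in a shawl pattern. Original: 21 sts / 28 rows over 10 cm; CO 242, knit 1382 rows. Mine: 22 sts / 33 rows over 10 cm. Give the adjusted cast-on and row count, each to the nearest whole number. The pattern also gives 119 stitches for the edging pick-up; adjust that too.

Cast on 254 stitches; work 1629 rows; edging pick-up 125 stitches.

Stitches: 242 × 22/21 = 253.52 → 254.
Rows: 1382 × 33/28 = 1628.79 → 1629.
edging pick-up: 119 × 22/21 = 124.67 → 125.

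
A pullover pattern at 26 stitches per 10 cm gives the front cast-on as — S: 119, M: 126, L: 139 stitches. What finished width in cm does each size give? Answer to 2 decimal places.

S 45.77 cm; M 48.46 cm; L 53.46 cm.

26/10 = 2.6 sts per cm.
S: 119 / 2.6 = 45.769 → 45.77 cm.
M: 126 / 2.6 = 48.462 → 48.46 cm.
L: 139 / 2.6 = 53.462 → 53.46 cm.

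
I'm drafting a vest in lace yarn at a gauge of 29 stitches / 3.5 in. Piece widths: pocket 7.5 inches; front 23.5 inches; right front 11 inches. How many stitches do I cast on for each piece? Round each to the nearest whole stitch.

Rate = 29/3.5 = 8.286 sts per in.
pocket: 7.5 × 8.286 = 62.14 → 62.
front: 23.5 × 8.286 = 194.71 → 195.
right front: 11 × 8.286 = 91.14 → 91.

pocket 62; front 195; right front 91.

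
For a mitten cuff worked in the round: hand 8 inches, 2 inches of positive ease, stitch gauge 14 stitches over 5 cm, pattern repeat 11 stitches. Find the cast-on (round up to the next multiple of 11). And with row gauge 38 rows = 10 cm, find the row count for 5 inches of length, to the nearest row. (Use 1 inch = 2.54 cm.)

Finished = 8 + 2 = 10 inches.
10 inches × 2.54 = 25.40 cm.
14/5 = 2.8 sts per cm; 25.40 × 2.8 = 71.12 sts.
Next multiple of 11 → 77.
5 inches = 12.70 cm; × 3.8 = 48.26 → 48 rows.

Cast on 77 stitches; work 48 rows.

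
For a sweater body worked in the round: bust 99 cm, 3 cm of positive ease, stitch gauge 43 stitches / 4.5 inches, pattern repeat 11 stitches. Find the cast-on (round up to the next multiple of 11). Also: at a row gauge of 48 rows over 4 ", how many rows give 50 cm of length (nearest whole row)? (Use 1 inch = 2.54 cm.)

Cast on 385 stitches; work 236 rows.

Finished = 99 + 3 = 102 cm.
102 cm × 1/2.54 = 40.16 inches.
43/4.5 = 9.556 sts per in; 40.16 × 9.556 = 383.73 sts.
Next multiple of 11 → 385.
50 cm = 19.69 inches; × 12 = 236.22 → 236 rows.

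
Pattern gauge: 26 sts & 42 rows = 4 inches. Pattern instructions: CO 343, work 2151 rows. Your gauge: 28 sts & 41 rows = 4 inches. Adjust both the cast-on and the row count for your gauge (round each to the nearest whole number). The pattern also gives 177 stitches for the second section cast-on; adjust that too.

Cast on 369 stitches; work 2100 rows; second section cast-on 191 stitches.

Stitches: 343 × 28/26 = 369.38 → 369.
Rows: 2151 × 41/42 = 2099.79 → 2100.
second section cast-on: 177 × 28/26 = 190.62 → 191.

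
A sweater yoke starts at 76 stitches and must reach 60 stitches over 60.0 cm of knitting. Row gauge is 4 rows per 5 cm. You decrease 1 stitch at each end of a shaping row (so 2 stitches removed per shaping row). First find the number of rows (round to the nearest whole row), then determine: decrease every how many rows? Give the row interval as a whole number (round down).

Rows = 60.0 × 0.8 = 48.0 → 48 rows.
Stitches to remove: 16 → 8 shaping rows (at 2 st each).
48 / 8 = 6.00 → every 6 rows.

Decrease every 6th row.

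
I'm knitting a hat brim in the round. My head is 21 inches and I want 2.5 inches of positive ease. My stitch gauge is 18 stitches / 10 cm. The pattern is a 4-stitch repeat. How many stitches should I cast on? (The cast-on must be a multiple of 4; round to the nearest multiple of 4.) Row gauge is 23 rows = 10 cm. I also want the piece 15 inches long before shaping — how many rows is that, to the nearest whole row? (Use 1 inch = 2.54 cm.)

Finished = 21 + 2.5 = 23.5 inches.
23.5 inches × 2.54 = 59.69 cm.
18/10 = 1.8 sts per cm; 59.69 × 1.8 = 107.44 sts.
Nearest multiple of 4 → 108.
15 inches = 38.10 cm; × 2.3 = 87.63 → 88 rows.

Cast on 108 stitches; work 88 rows.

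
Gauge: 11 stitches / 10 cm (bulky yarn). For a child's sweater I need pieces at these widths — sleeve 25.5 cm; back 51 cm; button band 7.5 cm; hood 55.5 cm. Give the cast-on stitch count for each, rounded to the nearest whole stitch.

Rate = 11/10 = 1.1 sts per cm.
sleeve: 25.5 × 1.1 = 28.05 → 28.
back: 51 × 1.1 = 56.10 → 56.
button band: 7.5 × 1.1 = 8.25 → 8.
hood: 55.5 × 1.1 = 61.05 → 61.

sleeve 28; back 56; button band 8; hood 61.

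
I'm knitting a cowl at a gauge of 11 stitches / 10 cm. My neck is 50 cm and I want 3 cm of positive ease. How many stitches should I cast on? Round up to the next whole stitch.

Finished = 50 + 3 = 53 cm.
11 / 10 = 1.1 sts per cm.
53.00 × 1.1 = 58.30 sts.
→ 59 sts.

Cast on 59 stitches.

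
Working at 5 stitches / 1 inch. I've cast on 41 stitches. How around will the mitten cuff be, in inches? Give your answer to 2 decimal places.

5 stitches / 1 inch = 5 stitches per inch.
41 / 5 = 8.200 inches.

8.20 inches.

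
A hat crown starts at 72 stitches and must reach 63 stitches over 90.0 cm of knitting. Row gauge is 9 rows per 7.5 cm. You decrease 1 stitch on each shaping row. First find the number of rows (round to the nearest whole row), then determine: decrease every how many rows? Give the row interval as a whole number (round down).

Rows = 90.0 × 1.2 = 108.0 → 108 rows.
Stitches to remove: 9 → 9 shaping rows (at 1 st each).
108 / 9 = 12.00 → every 12 rows.

Decrease every 12th row.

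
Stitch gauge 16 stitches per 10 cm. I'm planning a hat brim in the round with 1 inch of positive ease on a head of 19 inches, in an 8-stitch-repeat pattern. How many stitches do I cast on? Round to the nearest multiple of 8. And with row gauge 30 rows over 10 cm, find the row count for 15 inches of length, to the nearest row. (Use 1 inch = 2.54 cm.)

Cast on 80 stitches; work 114 rows.

Finished = 19 + 1 = 20 inches.
20 inches × 2.54 = 50.80 cm.
16/10 = 1.6 sts per cm; 50.80 × 1.6 = 81.28 sts.
Nearest multiple of 8 → 80.
15 inches = 38.10 cm; × 3 = 114.30 → 114 rows.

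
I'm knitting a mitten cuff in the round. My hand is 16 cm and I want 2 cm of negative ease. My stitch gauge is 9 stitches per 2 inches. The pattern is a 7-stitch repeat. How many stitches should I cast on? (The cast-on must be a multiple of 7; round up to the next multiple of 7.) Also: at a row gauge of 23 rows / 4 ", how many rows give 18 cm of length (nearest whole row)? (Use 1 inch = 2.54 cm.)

Finished = 16 − 2 = 14 cm.
14 cm × 1/2.54 = 5.51 inches.
9/2 = 4.5 sts per in; 5.51 × 4.5 = 24.80 sts.
Next multiple of 7 → 28.
18 cm = 7.09 inches; × 5.75 = 40.75 → 41 rows.

Cast on 28 stitches; work 41 rows.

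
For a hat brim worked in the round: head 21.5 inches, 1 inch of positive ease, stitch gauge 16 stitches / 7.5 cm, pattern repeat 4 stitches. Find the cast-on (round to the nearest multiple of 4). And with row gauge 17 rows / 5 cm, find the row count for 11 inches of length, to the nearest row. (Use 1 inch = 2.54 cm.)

Cast on 120 stitches; work 95 rows.

Finished = 21.5 + 1 = 22.5 inches.
22.5 inches × 2.54 = 57.15 cm.
16/7.5 = 2.133 sts per cm; 57.15 × 2.133 = 121.92 sts.
Nearest multiple of 4 → 120.
11 inches = 27.94 cm; × 3.4 = 95.00 → 95 rows.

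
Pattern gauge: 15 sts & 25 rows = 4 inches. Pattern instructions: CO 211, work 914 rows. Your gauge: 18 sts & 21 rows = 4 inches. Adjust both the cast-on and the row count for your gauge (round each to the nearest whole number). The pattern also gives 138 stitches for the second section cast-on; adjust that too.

Stitches: 211 × 18/15 = 253.20 → 253.
Rows: 914 × 21/25 = 767.76 → 768.
second section cast-on: 138 × 18/15 = 165.60 → 166.

Cast on 253 stitches; work 768 rows; second section cast-on 166 stitches.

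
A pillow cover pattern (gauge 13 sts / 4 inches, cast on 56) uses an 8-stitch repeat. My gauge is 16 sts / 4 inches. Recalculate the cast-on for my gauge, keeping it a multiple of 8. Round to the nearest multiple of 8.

56 × 16 / 13 = 68.92.
Nearest multiple of 8: 72.

Cast on 72 stitches.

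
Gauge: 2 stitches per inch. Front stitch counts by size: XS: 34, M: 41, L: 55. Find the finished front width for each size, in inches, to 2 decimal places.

XS 17.00 inches; M 20.50 inches; L 27.50 inches.

2/1 = 2 sts per in.
XS: 34 / 2 = 17.000 → 17.00 in.
M: 41 / 2 = 20.500 → 20.50 in.
L: 55 / 2 = 27.500 → 27.50 in.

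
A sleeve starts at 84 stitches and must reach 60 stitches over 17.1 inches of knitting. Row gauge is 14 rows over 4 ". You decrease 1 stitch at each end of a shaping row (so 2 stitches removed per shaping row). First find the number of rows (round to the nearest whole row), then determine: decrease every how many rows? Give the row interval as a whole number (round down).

Decrease every 5th row.

Rows = 17.1 × 3.5 = 59.9 → 60 rows.
Stitches to remove: 24 → 12 shaping rows (at 2 st each).
60 / 12 = 5.00 → every 5 rows.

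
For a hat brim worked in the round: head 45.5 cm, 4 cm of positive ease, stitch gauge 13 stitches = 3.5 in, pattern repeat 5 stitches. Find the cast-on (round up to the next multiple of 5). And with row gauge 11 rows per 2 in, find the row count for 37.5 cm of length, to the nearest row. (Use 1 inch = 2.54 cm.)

Finished = 45.5 + 4 = 49.5 cm.
49.5 cm × 1/2.54 = 19.49 inches.
13/3.5 = 3.714 sts per in; 19.49 × 3.714 = 72.38 sts.
Next multiple of 5 → 75.
37.5 cm = 14.76 inches; × 5.5 = 81.20 → 81 rows.

Cast on 75 stitches; work 81 rows.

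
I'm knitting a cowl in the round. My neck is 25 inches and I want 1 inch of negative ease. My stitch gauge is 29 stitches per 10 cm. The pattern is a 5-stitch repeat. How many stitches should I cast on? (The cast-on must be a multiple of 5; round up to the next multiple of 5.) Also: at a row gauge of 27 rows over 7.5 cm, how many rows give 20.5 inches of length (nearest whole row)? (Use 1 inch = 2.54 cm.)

Cast on 180 stitches; work 187 rows.

Finished = 25 − 1 = 24 inches.
24 inches × 2.54 = 60.96 cm.
29/10 = 2.9 sts per cm; 60.96 × 2.9 = 176.78 sts.
Next multiple of 5 → 180.
20.5 inches = 52.07 cm; × 3.6 = 187.45 → 187 rows.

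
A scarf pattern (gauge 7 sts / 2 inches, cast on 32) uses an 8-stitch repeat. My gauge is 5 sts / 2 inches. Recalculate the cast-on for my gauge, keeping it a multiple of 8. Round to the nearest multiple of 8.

32 × 5 / 7 = 22.86.
Nearest multiple of 8: 24.

24 stitches.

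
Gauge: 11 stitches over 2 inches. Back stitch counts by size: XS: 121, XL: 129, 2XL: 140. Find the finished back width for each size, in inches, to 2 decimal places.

11/2 = 5.5 sts per in.
XS: 121 / 5.5 = 22.000 → 22.00 in.
XL: 129 / 5.5 = 23.455 → 23.45 in.
2XL: 140 / 5.5 = 25.455 → 25.45 in.

XS 22.00 inches; XL 23.45 inches; 2XL 25.45 inches.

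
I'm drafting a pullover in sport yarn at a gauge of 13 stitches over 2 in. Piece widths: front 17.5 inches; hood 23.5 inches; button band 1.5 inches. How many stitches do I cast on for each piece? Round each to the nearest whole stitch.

front 114; hood 153; button band 10.

Rate = 13/2 = 6.5 sts per in.
front: 17.5 × 6.5 = 113.75 → 114.
hood: 23.5 × 6.5 = 152.75 → 153.
button band: 1.5 × 6.5 = 9.75 → 10.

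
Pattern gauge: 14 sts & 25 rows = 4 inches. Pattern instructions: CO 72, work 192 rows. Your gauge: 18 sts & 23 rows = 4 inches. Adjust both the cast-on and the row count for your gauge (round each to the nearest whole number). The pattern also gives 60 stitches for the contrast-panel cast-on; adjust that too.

Cast on 93 stitches; work 177 rows; contrast-panel cast-on 77 stitches.

Stitches: 72 × 18/14 = 92.57 → 93.
Rows: 192 × 23/25 = 176.64 → 177.
contrast-panel cast-on: 60 × 18/14 = 77.14 → 77.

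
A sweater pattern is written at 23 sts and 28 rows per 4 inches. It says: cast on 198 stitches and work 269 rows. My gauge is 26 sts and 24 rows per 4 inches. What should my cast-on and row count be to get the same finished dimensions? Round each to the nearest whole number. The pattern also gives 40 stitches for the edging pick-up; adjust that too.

Cast on 224 stitches; work 231 rows; edging pick-up 45 stitches.

Stitches: 198 × 26/23 = 223.83 → 224.
Rows: 269 × 24/28 = 230.57 → 231.
edging pick-up: 40 × 26/23 = 45.22 → 45.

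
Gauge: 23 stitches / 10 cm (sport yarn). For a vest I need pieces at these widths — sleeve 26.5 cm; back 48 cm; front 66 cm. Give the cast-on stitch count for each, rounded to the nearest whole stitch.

Rate = 23/10 = 2.3 sts per cm.
sleeve: 26.5 × 2.3 = 60.95 → 61.
back: 48 × 2.3 = 110.40 → 110.
front: 66 × 2.3 = 151.80 → 152.

sleeve 61; back 110; front 152.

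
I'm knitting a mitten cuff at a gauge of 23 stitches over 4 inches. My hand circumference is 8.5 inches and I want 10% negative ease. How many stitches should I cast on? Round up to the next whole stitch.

CO 44 sts.

Finished = 8.5 × 0.90 = 7.65 in.
23 / 4 = 5.75 sts per inch.
7.65 × 5.75 = 43.99 sts.
→ 44 sts.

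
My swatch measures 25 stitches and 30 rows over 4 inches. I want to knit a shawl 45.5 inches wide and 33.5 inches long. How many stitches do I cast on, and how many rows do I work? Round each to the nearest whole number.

Stitch gauge = 25/4 = 6.25 sts/in; 45.5 × 6.25 = 284.38 → 284 sts.
Row gauge = 30/4 = 7.5 rows/in; 33.5 × 7.5 = 251.25 → 251 rows.

Cast on 284 stitches and work 251 rows.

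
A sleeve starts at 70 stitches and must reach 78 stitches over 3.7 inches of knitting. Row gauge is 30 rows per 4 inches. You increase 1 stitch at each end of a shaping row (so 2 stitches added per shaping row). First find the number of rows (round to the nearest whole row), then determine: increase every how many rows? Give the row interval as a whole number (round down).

Increase every 7th row.

Rows = 3.7 × 7.5 = 27.8 → 28 rows.
Stitches to add: 8 → 4 shaping rows (at 2 st each).
28 / 4 = 7.00 → every 7 rows.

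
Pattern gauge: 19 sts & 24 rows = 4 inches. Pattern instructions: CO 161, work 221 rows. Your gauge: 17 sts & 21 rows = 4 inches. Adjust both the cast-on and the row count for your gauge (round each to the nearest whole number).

Cast on 144 stitches; work 193 rows.

Stitches: 161 × 17/19 = 144.05 → 144.
Rows: 221 × 21/24 = 193.38 → 193.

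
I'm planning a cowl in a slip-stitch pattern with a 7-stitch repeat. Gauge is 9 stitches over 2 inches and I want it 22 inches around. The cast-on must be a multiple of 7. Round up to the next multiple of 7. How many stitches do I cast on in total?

105 stitches.

9 / 2 = 4.5 sts per inch.
22 × 4.5 = 99.00 sts.
Next multiple of 7: 105.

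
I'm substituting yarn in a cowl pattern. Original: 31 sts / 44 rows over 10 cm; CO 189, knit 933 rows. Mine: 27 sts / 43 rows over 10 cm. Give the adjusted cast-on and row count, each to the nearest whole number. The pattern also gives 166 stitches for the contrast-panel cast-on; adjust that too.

Cast on 165 stitches; work 912 rows; contrast-panel cast-on 145 stitches.

Stitches: 189 × 27/31 = 164.61 → 165.
Rows: 933 × 43/44 = 911.80 → 912.
contrast-panel cast-on: 166 × 27/31 = 144.58 → 145.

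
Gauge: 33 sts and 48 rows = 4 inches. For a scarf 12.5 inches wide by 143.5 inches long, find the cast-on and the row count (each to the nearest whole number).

Cast on 103 stitches and work 1722 rows.

Stitch gauge = 33/4 = 8.25 sts/in; 12.5 × 8.25 = 103.12 → 103 sts.
Row gauge = 48/4 = 12 rows/in; 143.5 × 12 = 1722.00 → 1722 rows.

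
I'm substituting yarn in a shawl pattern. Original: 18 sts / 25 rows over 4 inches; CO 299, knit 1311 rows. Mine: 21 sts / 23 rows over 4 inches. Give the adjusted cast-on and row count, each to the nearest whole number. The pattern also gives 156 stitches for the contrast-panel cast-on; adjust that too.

Cast on 349 stitches; work 1206 rows; contrast-panel cast-on 182 stitches.

Stitches: 299 × 21/18 = 348.83 → 349.
Rows: 1311 × 23/25 = 1206.12 → 1206.
contrast-panel cast-on: 156 × 21/18 = 182.00 → 182.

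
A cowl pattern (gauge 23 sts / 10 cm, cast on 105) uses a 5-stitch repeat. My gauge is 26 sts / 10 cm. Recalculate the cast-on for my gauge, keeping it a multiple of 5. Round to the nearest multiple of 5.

105 × 26 / 23 = 118.70.
Nearest multiple of 5: 120.

Cast on 120 stitches.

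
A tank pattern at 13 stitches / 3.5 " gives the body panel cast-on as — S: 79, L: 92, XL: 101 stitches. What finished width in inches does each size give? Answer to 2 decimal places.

S 21.27 inches; L 24.77 inches; XL 27.19 inches.

13/3.5 = 3.714 sts per in.
S: 79 / 3.714 = 21.269 → 21.27 in.
L: 92 / 3.714 = 24.769 → 24.77 in.
XL: 101 / 3.714 = 27.192 → 27.19 in.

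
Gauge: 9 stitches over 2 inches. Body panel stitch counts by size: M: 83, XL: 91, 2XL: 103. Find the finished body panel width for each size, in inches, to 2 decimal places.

9/2 = 4.5 sts per in.
M: 83 / 4.5 = 18.444 → 18.44 in.
XL: 91 / 4.5 = 20.222 → 20.22 in.
2XL: 103 / 4.5 = 22.889 → 22.89 in.

M 18.44 inches; XL 20.22 inches; 2XL 22.89 inches.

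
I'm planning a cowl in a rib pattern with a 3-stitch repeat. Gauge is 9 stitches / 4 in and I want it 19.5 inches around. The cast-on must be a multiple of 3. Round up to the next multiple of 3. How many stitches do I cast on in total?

9 / 4 = 2.25 sts per inch.
19.5 × 2.25 = 43.88 sts.
Next multiple of 3: 45.

45 stitches.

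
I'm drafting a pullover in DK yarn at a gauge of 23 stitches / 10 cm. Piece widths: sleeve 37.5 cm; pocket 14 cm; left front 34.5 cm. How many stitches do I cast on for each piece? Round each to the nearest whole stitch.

sleeve 86; pocket 32; left front 79.

Rate = 23/10 = 2.3 sts per cm.
sleeve: 37.5 × 2.3 = 86.25 → 86.
pocket: 14 × 2.3 = 32.20 → 32.
left front: 34.5 × 2.3 = 79.35 → 79.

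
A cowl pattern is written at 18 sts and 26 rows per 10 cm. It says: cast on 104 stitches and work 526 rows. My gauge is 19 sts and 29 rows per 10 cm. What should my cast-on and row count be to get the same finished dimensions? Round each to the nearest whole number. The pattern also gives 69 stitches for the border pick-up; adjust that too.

Cast on 110 stitches; work 587 rows; border pick-up 73 stitches.

Stitches: 104 × 19/18 = 109.78 → 110.
Rows: 526 × 29/26 = 586.69 → 587.
border pick-up: 69 × 19/18 = 72.83 → 73.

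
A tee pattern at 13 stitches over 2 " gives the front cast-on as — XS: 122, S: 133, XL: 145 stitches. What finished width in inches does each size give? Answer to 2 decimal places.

XS 18.77 inches; S 20.46 inches; XL 22.31 inches.

13/2 = 6.5 sts per in.
XS: 122 / 6.5 = 18.769 → 18.77 in.
S: 133 / 6.5 = 20.462 → 20.46 in.
XL: 145 / 6.5 = 22.308 → 22.31 in.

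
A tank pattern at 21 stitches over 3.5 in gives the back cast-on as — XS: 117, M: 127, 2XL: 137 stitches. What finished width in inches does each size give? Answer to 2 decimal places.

21/3.5 = 6 sts per in.
XS: 117 / 6 = 19.500 → 19.50 in.
M: 127 / 6 = 21.167 → 21.17 in.
2XL: 137 / 6 = 22.833 → 22.83 in.

XS 19.50 inches; M 21.17 inches; 2XL 22.83 inches.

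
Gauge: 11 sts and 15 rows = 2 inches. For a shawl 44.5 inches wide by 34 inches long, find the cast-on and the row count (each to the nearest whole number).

Stitch gauge = 11/2 = 5.5 sts/in; 44.5 × 5.5 = 244.75 → 245 sts.
Row gauge = 15/2 = 7.5 rows/in; 34 × 7.5 = 255.00 → 255 rows.

Cast on 245 stitches and work 255 rows.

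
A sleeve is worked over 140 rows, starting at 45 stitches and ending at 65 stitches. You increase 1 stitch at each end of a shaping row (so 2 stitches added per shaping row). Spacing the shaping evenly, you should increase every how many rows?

Stitches to add: |65 − 45| = 20.
Shaping rows needed: 20 / 2 = 10.
140 rows / 10 = every 14 rows.

Increase every 14th row.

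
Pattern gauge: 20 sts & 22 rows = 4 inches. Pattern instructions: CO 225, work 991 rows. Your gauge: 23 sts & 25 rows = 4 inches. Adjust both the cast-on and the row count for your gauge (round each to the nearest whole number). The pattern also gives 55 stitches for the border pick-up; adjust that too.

Cast on 259 stitches; work 1126 rows; border pick-up 63 stitches.

Stitches: 225 × 23/20 = 258.75 → 259.
Rows: 991 × 25/22 = 1126.14 → 1126.
border pick-up: 55 × 23/20 = 63.25 → 63.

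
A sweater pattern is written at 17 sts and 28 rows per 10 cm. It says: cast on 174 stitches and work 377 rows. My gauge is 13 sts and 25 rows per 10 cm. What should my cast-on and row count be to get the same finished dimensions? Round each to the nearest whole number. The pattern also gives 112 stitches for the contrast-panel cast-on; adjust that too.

Cast on 133 stitches; work 337 rows; contrast-panel cast-on 86 stitches.

Stitches: 174 × 13/17 = 133.06 → 133.
Rows: 377 × 25/28 = 336.61 → 337.
contrast-panel cast-on: 112 × 13/17 = 85.65 → 86.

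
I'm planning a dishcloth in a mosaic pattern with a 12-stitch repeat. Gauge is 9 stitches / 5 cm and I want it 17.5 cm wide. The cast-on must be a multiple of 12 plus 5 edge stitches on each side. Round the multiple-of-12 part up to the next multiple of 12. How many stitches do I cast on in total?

9 / 5 = 1.8 sts per cm.
17.5 × 1.8 = 31.50 sts.
Less 10 edge sts → 21.50 for the repeat.
Next multiple of 12: 24.
Add back 10 edge sts → 34.

CO 34 sts.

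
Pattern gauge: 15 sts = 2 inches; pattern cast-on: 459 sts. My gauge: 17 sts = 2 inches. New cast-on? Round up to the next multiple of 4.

524 stitches.

Scale factor = 17 / 15 = 1.133.
459 × 17 / 15 = 520.20 sts.
→ 524 sts.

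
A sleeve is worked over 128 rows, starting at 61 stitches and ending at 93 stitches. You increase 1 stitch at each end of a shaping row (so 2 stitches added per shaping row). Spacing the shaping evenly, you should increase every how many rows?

Stitches to add: |93 − 61| = 32.
Shaping rows needed: 32 / 2 = 16.
128 rows / 16 = every 8 rows.

Increase every 8th row.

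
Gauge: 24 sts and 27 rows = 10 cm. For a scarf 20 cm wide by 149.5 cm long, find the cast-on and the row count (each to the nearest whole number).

Cast on 48 stitches and work 404 rows.

Stitch gauge = 24/10 = 2.4 sts/cm; 20 × 2.4 = 48.00 → 48 sts.
Row gauge = 27/10 = 2.7 rows/cm; 149.5 × 2.7 = 403.65 → 404 rows.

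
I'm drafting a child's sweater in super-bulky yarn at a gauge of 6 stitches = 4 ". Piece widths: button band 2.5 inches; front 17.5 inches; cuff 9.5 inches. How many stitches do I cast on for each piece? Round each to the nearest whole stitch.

Rate = 6/4 = 1.5 sts per in.
button band: 2.5 × 1.5 = 3.75 → 4.
front: 17.5 × 1.5 = 26.25 → 26.
cuff: 9.5 × 1.5 = 14.25 → 14.

button band 4; front 26; cuff 14.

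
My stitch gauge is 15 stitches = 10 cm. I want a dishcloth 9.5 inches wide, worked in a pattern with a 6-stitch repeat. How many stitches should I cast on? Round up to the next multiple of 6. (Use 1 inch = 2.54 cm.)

Cast on 42 stitches.

9.5 in = 9.5 × 2.54 = 24.13 cm.
15 / 10 = 1.5 sts/cm.
24.13 × 1.5 = 36.20 sts.
→ 42.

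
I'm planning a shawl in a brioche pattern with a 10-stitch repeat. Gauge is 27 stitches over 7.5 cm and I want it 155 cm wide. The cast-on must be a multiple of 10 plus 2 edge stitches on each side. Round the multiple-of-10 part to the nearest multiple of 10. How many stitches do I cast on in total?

554 stitches.

27 / 7.5 = 3.6 sts per cm.
155 × 3.6 = 558.00 sts.
Less 4 edge sts → 554.00 for the repeat.
Nearest multiple of 10: 550.
Add back 4 edge sts → 554.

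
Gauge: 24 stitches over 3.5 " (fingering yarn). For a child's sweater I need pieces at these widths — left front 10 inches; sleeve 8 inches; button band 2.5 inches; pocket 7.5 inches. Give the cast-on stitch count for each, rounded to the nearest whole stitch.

left front 69; sleeve 55; button band 17; pocket 51.

Rate = 24/3.5 = 6.857 sts per in.
left front: 10 × 6.857 = 68.57 → 69.
sleeve: 8 × 6.857 = 54.86 → 55.
button band: 2.5 × 6.857 = 17.14 → 17.
pocket: 7.5 × 6.857 = 51.43 → 51.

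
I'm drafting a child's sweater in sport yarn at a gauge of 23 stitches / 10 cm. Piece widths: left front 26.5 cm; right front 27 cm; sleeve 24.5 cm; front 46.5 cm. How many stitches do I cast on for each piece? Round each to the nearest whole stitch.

left front 61; right front 62; sleeve 56; front 107.

Rate = 23/10 = 2.3 sts per cm.
left front: 26.5 × 2.3 = 60.95 → 61.
right front: 27 × 2.3 = 62.10 → 62.
sleeve: 24.5 × 2.3 = 56.35 → 56.
front: 46.5 × 2.3 = 106.95 → 107.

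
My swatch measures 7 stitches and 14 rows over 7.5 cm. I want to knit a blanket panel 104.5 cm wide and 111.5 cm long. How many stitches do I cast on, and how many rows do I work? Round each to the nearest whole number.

Cast on 98 stitches and work 208 rows.

Stitch gauge = 7/7.5 = 0.933 sts/cm; 104.5 × 0.933 = 97.53 → 98 sts.
Row gauge = 14/7.5 = 1.867 rows/cm; 111.5 × 1.867 = 208.13 → 208 rows.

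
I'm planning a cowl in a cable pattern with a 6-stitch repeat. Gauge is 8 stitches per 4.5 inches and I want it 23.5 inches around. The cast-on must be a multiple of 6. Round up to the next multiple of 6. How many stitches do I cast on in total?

8 / 4.5 = 1.778 sts per inch.
23.5 × 1.778 = 41.78 sts.
Next multiple of 6: 42.

42 stitches.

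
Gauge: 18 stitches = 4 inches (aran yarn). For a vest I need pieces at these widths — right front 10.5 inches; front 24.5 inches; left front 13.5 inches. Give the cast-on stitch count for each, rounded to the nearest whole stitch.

Rate = 18/4 = 4.5 sts per in.
right front: 10.5 × 4.5 = 47.25 → 47.
front: 24.5 × 4.5 = 110.25 → 110.
left front: 13.5 × 4.5 = 60.75 → 61.

right front 47; front 110; left front 61.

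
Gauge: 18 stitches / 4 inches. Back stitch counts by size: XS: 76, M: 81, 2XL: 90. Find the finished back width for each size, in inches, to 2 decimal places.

18/4 = 4.5 sts per in.
XS: 76 / 4.5 = 16.889 → 16.89 in.
M: 81 / 4.5 = 18.000 → 18.00 in.
2XL: 90 / 4.5 = 20.000 → 20.00 in.

XS 16.89 inches; M 18.00 inches; 2XL 20.00 inches.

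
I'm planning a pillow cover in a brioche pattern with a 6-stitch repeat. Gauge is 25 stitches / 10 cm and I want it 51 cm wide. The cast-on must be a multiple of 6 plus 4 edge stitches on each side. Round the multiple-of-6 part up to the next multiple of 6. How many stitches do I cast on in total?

128 stitches.

25 / 10 = 2.5 sts per cm.
51 × 2.5 = 127.50 sts.
Less 8 edge sts → 119.50 for the repeat.
Next multiple of 6: 120.
Add back 8 edge sts → 128.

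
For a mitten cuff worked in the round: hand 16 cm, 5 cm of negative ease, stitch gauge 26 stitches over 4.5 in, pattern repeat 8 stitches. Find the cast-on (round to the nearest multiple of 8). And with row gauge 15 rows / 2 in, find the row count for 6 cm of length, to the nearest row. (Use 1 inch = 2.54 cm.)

Cast on 24 stitches; work 18 rows.

Finished = 16 − 5 = 11 cm.
11 cm × 1/2.54 = 4.33 inches.
26/4.5 = 5.778 sts per in; 4.33 × 5.778 = 25.02 sts.
Nearest multiple of 8 → 24.
6 cm = 2.36 inches; × 7.5 = 17.72 → 18 rows.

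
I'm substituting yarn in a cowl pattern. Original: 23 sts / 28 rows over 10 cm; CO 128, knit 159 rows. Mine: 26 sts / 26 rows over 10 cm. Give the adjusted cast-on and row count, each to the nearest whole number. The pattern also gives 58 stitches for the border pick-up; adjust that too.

Cast on 145 stitches; work 148 rows; border pick-up 66 stitches.

Stitches: 128 × 26/23 = 144.70 → 145.
Rows: 159 × 26/28 = 147.64 → 148.
border pick-up: 58 × 26/23 = 65.57 → 66.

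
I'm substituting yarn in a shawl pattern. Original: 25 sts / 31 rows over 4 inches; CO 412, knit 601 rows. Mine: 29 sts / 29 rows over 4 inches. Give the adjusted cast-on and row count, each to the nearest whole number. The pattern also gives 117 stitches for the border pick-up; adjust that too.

Stitches: 412 × 29/25 = 477.92 → 478.
Rows: 601 × 29/31 = 562.23 → 562.
border pick-up: 117 × 29/25 = 135.72 → 136.

Cast on 478 stitches; work 562 rows; border pick-up 136 stitches.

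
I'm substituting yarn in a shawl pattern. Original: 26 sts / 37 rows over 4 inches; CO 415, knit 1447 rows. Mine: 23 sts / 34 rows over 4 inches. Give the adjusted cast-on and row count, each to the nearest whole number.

Cast on 367 stitches; work 1330 rows.

Stitches: 415 × 23/26 = 367.12 → 367.
Rows: 1447 × 34/37 = 1329.68 → 1330.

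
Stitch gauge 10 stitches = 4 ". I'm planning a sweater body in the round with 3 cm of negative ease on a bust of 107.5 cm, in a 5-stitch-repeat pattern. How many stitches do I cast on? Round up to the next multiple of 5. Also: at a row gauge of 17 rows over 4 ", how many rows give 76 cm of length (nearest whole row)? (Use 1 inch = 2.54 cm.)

Finished = 107.5 − 3 = 104.5 cm.
104.5 cm × 1/2.54 = 41.14 inches.
10/4 = 2.5 sts per in; 41.14 × 2.5 = 102.85 sts.
Next multiple of 5 → 105.
76 cm = 29.92 inches; × 4.25 = 127.17 → 127 rows.

Cast on 105 stitches; work 127 rows.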